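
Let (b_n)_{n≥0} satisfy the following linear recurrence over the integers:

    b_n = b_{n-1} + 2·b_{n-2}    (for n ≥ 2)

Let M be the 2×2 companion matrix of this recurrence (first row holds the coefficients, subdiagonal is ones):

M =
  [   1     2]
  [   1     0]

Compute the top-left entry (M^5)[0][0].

21

(M^5)[0][0] is the top entry after applying M 5 times to the unit state (1, 0). Equivalently it is h_{6} for the auxiliary sequence (h_n) obeying the same recurrence with h_1 = 1 and h_i = 0 for 0 ≤ i < 1:
h_2 = 1·1 + 2·0 = 1
h_3 = 1·1 + 2·1 = 3
h_4 = 1·3 + 2·1 = 5
h_5 = 1·5 + 2·3 = 11
h_6 = 1·11 + 2·5 = 21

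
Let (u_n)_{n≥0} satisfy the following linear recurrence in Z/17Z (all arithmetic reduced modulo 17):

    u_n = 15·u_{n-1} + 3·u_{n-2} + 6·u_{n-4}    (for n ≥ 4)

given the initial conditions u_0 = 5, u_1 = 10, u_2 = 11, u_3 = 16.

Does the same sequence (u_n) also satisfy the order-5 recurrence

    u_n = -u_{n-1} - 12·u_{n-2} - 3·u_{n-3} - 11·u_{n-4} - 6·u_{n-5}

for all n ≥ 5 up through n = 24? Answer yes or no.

Terms u_0..u_24: 5, 10, 11, 16, 14, 12, 16, 15, 0, 15, 15, 3, 5, 4, 12, 6, 3, 2, 9, 7, 14, 5, 1, 4, 11
n=5: candidate gives 12, actual u_5 = 12 ✓
n=6: candidate gives 16, actual u_6 = 16 ✓
n=7: candidate gives 15, actual u_7 = 15 ✓
n=8: candidate gives 0, actual u_8 = 0 ✓
n=9: candidate gives 15, actual u_9 = 15 ✓
n=10: candidate gives 15, actual u_10 = 15 ✓
n=11: candidate gives 3, actual u_11 = 3 ✓
n=12: candidate gives 5, actual u_12 = 5 ✓
n=13: candidate gives 4, actual u_13 = 4 ✓
n=14: candidate gives 12, actual u_14 = 12 ✓
n=15: candidate gives 6, actual u_15 = 6 ✓
n=16: candidate gives 3, actual u_16 = 3 ✓
n=17: candidate gives 2, actual u_17 = 2 ✓
n=18: candidate gives 9, actual u_18 = 9 ✓
n=19: candidate gives 7, actual u_19 = 7 ✓
n=20: candidate gives 14, actual u_20 = 14 ✓
n=21: candidate gives 5, actual u_21 = 5 ✓
n=22: candidate gives 1, actual u_22 = 1 ✓
n=23: candidate gives 4, actual u_23 = 4 ✓
n=24: candidate gives 11, actual u_24 = 11 ✓

yes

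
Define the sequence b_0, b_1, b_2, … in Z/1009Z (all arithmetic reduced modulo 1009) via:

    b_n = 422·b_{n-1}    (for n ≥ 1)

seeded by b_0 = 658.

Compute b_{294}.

586

b_1 = 422·658 = 201
b_2 = 422·201 = 66
b_3 = 422·66 = 609
b_4 = 422·609 = 712
b_5 = 422·712 = 791
b_6 = 422·791 = 832
Continuing the recurrence:
  b_7 = 981;  b_8 = 292;  b_9 = 126;  b_10 = 704;  b_11 = 442;  b_12 = 868
  b_13 = 29;  b_14 = 130;  b_15 = 374;  b_16 = 424;  b_17 = 335;  b_18 = 110
  b_19 = 6;  b_20 = 514;  b_21 = 982;  b_22 = 714;  b_23 = 626;  b_24 = 823
  b_25 = 210;  b_26 = 837;  b_27 = 64;  b_28 = 774;  b_29 = 721;  b_30 = 553
  b_31 = 287;  b_32 = 34;  b_33 = 222;  b_34 = 856;  b_35 = 10;  b_36 = 184
  b_37 = 964;  b_38 = 181;  b_39 = 707;  b_40 = 699;  b_41 = 350;  b_42 = 386
  b_43 = 443;  b_44 = 281;  b_45 = 529;  b_46 = 249;  b_47 = 142;  b_48 = 393
  b_49 = 370;  b_50 = 754;  b_51 = 353;  b_52 = 643;  b_53 = 934;  b_54 = 638
  b_55 = 842;  b_56 = 156;  b_57 = 247;  b_58 = 307;  b_59 = 402;  b_60 = 132
  b_61 = 209;  b_62 = 415;  b_63 = 573;  b_64 = 655;  b_65 = 953;  b_66 = 584
  b_67 = 252;  b_68 = 399;  b_69 = 884;  b_70 = 727;  b_71 = 58;  b_72 = 260
  b_73 = 748;  b_74 = 848;  b_75 = 670;  b_76 = 220;  b_77 = 12;  b_78 = 19
  b_79 = 955;  b_80 = 419;  b_81 = 243;  b_82 = 637;  b_83 = 420;  b_84 = 665
  b_85 = 128;  b_86 = 539;  b_87 = 433;  b_88 = 97;  b_89 = 574;  b_90 = 68
  b_91 = 444;  b_92 = 703;  b_93 = 20;  b_94 = 368;  b_95 = 919;  b_96 = 362
  b_97 = 405;  b_98 = 389;  b_99 = 700;  b_100 = 772;  b_101 = 886;  b_102 = 562
  b_103 = 49;  b_104 = 498;  b_105 = 284;  b_106 = 786;  b_107 = 740;  b_108 = 499
  b_109 = 706;  b_110 = 277;  b_111 = 859;  b_112 = 267;  b_113 = 675;  b_114 = 312
  b_115 = 494;  b_116 = 614;  b_117 = 804;  b_118 = 264;  b_119 = 418;  b_120 = 830
  b_121 = 137;  b_122 = 301;  b_123 = 897;  b_124 = 159;  b_125 = 504;  b_126 = 798
  b_127 = 759;  b_128 = 445;  b_129 = 116;  b_130 = 520;  b_131 = 487;  b_132 = 687
  b_133 = 331;  b_134 = 440;  b_135 = 24;  b_136 = 38;  b_137 = 901;  b_138 = 838
  b_139 = 486;  b_140 = 265;  b_141 = 840;  b_142 = 321;  b_143 = 256;  b_144 = 69
  b_145 = 866;  b_146 = 194;  b_147 = 139;  b_148 = 136;  b_149 = 888;  b_150 = 397
  b_151 = 40;  b_152 = 736;  b_153 = 829;  b_154 = 724;  b_155 = 810;  b_156 = 778
  b_157 = 391;  b_158 = 535;  b_159 = 763;  b_160 = 115;  b_161 = 98;  b_162 = 996
  b_163 = 568;  b_164 = 563;  b_165 = 471;  b_166 = 998;  b_167 = 403;  b_168 = 554
  b_169 = 709;  b_170 = 534;  b_171 = 341;  b_172 = 624;  b_173 = 988;  b_174 = 219
  b_175 = 599;  b_176 = 528;  b_177 = 836;  b_178 = 651;  b_179 = 274;  b_180 = 602
  b_181 = 785;  b_182 = 318;  b_183 = 1008;  b_184 = 587;  b_185 = 509;  b_186 = 890
  b_187 = 232;  b_188 = 31;  b_189 = 974;  b_190 = 365;  b_191 = 662;  b_192 = 880
  b_193 = 48;  b_194 = 76;  b_195 = 793;  b_196 = 667;  b_197 = 972;  b_198 = 530
  b_199 = 671;  b_200 = 642;  b_201 = 512;  b_202 = 138;  b_203 = 723;  b_204 = 388
  b_205 = 278;  b_206 = 272;  b_207 = 767;  b_208 = 794;  b_209 = 80;  b_210 = 463
  b_211 = 649;  b_212 = 439;  b_213 = 611;  b_214 = 547;  b_215 = 782;  b_216 = 61
  b_217 = 517;  b_218 = 230;  b_219 = 196;  b_220 = 983;  b_221 = 127;  b_222 = 117
  b_223 = 942;  b_224 = 987;  b_225 = 806;  b_226 = 99;  b_227 = 409;  b_228 = 59
  b_229 = 682;  b_230 = 239;  b_231 = 967;  b_232 = 438;  b_233 = 189;  b_234 = 47
  b_235 = 663;  b_236 = 293;  b_237 = 548;  b_238 = 195;  b_239 = 561;  b_240 = 636
  b_241 = 1007;  b_242 = 165;  b_243 = 9;  b_244 = 771;  b_245 = 464;  b_246 = 62
  b_247 = 939;  b_248 = 730;  b_249 = 315;  b_250 = 751;  b_251 = 96;  b_252 = 152
  b_253 = 577;  b_254 = 325;  b_255 = 935;  b_256 = 51;  b_257 = 333;  b_258 = 275
  b_259 = 15;  b_260 = 276;  b_261 = 437;  b_262 = 776;  b_263 = 556;  b_264 = 544
  b_265 = 525;  b_266 = 579;  b_267 = 160;  b_268 = 926;  b_269 = 289;  b_270 = 878
  b_271 = 213;  b_272 = 85;  b_273 = 555;  b_274 = 122;  b_275 = 25;  b_276 = 460
  b_277 = 392;  b_278 = 957;  b_279 = 254;  b_280 = 234;  b_281 = 875;  b_282 = 965
  b_283 = 603;  b_284 = 198;  b_285 = 818;  b_286 = 118;  b_287 = 355;  b_288 = 478
  b_289 = 925;  b_290 = 876;  b_291 = 378;  b_292 = 94
b_293 = 422·94 = 317
b_294 = 422·317 = 586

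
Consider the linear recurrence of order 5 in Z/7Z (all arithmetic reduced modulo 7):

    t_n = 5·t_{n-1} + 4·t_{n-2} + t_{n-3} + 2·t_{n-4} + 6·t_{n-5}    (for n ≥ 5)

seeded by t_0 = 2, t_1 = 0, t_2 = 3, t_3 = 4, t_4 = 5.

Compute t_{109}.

5

t_5 = 5·5 + 4·4 + 1·3 + 2·0 + 6·2 = 0
t_6 = 5·0 + 4·5 + 1·4 + 2·3 + 6·0 = 2
t_7 = 5·2 + 4·0 + 1·5 + 2·4 + 6·3 = 6
t_8 = 5·6 + 4·2 + 1·0 + 2·5 + 6·4 = 2
t_9 = 5·2 + 4·6 + 1·2 + 2·0 + 6·5 = 3
t_10 = 5·3 + 4·2 + 1·6 + 2·2 + 6·0 = 5
t_11 = 5·5 + 4·3 + 1·2 + 2·6 + 6·2 = 0
t_12 = 5·0 + 4·5 + 1·3 + 2·2 + 6·6 = 0
t_13 = 5·0 + 4·0 + 1·5 + 2·3 + 6·2 = 2
t_14 = 5·2 + 4·0 + 1·0 + 2·5 + 6·3 = 3
t_15 = 5·3 + 4·2 + 1·0 + 2·0 + 6·5 = 4
t_16 = 5·4 + 4·3 + 1·2 + 2·0 + 6·0 = 6
t_17 = 5·6 + 4·4 + 1·3 + 2·2 + 6·0 = 4
t_18 = 5·4 + 4·6 + 1·4 + 2·3 + 6·2 = 3
t_19 = 5·3 + 4·4 + 1·6 + 2·4 + 6·3 = 0
t_20 = 5·0 + 4·3 + 1·4 + 2·6 + 6·4 = 3
t_21 = 5·3 + 4·0 + 1·3 + 2·4 + 6·6 = 6
t_22 = 5·6 + 4·3 + 1·0 + 2·3 + 6·4 = 2
t_23 = 5·2 + 4·6 + 1·3 + 2·0 + 6·3 = 6
t_24 = 5·6 + 4·2 + 1·6 + 2·3 + 6·0 = 1
t_25 = 5·1 + 4·6 + 1·2 + 2·6 + 6·3 = 5
t_26 = 5·5 + 4·1 + 1·6 + 2·2 + 6·6 = 5
t_27 = 5·5 + 4·5 + 1·1 + 2·6 + 6·2 = 0
t_28 = 5·0 + 4·5 + 1·5 + 2·1 + 6·6 = 0
t_29 = 5·0 + 4·0 + 1·5 + 2·5 + 6·1 = 0
t_30 = 5·0 + 4·0 + 1·0 + 2·5 + 6·5 = 5
t_31 = 5·5 + 4·0 + 1·0 + 2·0 + 6·5 = 6
t_32 = 5·6 + 4·5 + 1·0 + 2·0 + 6·0 = 1
t_33 = 5·1 + 4·6 + 1·5 + 2·0 + 6·0 = 6
t_34 = 5·6 + 4·1 + 1·6 + 2·5 + 6·0 = 1
t_35 = 5·1 + 4·6 + 1·1 + 2·6 + 6·5 = 2
t_36 = 5·2 + 4·1 + 1·6 + 2·1 + 6·6 = 2
t_37 = 5·2 + 4·2 + 1·1 + 2·6 + 6·1 = 2
t_38 = 5·2 + 4·2 + 1·2 + 2·1 + 6·6 = 2
t_39 = 5·2 + 4·2 + 1·2 + 2·2 + 6·1 = 2
t_40 = 5·2 + 4·2 + 1·2 + 2·2 + 6·2 = 1
t_41 = 5·1 + 4·2 + 1·2 + 2·2 + 6·2 = 3
t_42 = 5·3 + 4·1 + 1·2 + 2·2 + 6·2 = 2
t_43 = 5·2 + 4·3 + 1·1 + 2·2 + 6·2 = 4
t_44 = 5·4 + 4·2 + 1·3 + 2·1 + 6·2 = 3
t_45 = 5·3 + 4·4 + 1·2 + 2·3 + 6·1 = 3
t_46 = 5·3 + 4·3 + 1·4 + 2·2 + 6·3 = 4
t_47 = 5·4 + 4·3 + 1·3 + 2·4 + 6·2 = 6
t_48 = 5·6 + 4·4 + 1·3 + 2·3 + 6·4 = 2
t_49 = 5·2 + 4·6 + 1·4 + 2·3 + 6·3 = 6
t_50 = 5·6 + 4·2 + 1·6 + 2·4 + 6·3 = 0
t_51 = 5·0 + 4·6 + 1·2 + 2·6 + 6·4 = 6
t_52 = 5·6 + 4·0 + 1·6 + 2·2 + 6·6 = 6
t_53 = 5·6 + 4·6 + 1·0 + 2·6 + 6·2 = 1
t_54 = 5·1 + 4·6 + 1·6 + 2·0 + 6·6 = 1
t_55 = 5·1 + 4·1 + 1·6 + 2·6 + 6·0 = 6
t_56 = 5·6 + 4·1 + 1·1 + 2·6 + 6·6 = 6
t_57 = 5·6 + 4·6 + 1·1 + 2·1 + 6·6 = 2
t_58 = 5·2 + 4·6 + 1·6 + 2·1 + 6·1 = 6
t_59 = 5·6 + 4·2 + 1·6 + 2·6 + 6·1 = 6
t_60 = 5·6 + 4·6 + 1·2 + 2·6 + 6·6 = 6
t_61 = 5·6 + 4·6 + 1·6 + 2·2 + 6·6 = 2
t_62 = 5·2 + 4·6 + 1·6 + 2·6 + 6·2 = 1
t_63 = 5·1 + 4·2 + 1·6 + 2·6 + 6·6 = 4
t_64 = 5·4 + 4·1 + 1·2 + 2·6 + 6·6 = 4
t_65 = 5·4 + 4·4 + 1·1 + 2·2 + 6·6 = 0
t_66 = 5·0 + 4·4 + 1·4 + 2·1 + 6·2 = 6
t_67 = 5·6 + 4·0 + 1·4 + 2·4 + 6·1 = 6
t_68 = 5·6 + 4·6 + 1·0 + 2·4 + 6·4 = 2
t_69 = 5·2 + 4·6 + 1·6 + 2·0 + 6·4 = 1
t_70 = 5·1 + 4·2 + 1·6 + 2·6 + 6·0 = 3
t_71 = 5·3 + 4·1 + 1·2 + 2·6 + 6·6 = 6
t_72 = 5·6 + 4·3 + 1·1 + 2·2 + 6·6 = 6
t_73 = 5·6 + 4·6 + 1·3 + 2·1 + 6·2 = 1
t_74 = 5·1 + 4·6 + 1·6 + 2·3 + 6·1 = 5
t_75 = 5·5 + 4·1 + 1·6 + 2·6 + 6·3 = 2
t_76 = 5·2 + 4·5 + 1·1 + 2·6 + 6·6 = 2
t_77 = 5·2 + 4·2 + 1·5 + 2·1 + 6·6 = 5
t_78 = 5·5 + 4·2 + 1·2 + 2·5 + 6·1 = 2
t_79 = 5·2 + 4·5 + 1·2 + 2·2 + 6·5 = 3
t_80 = 5·3 + 4·2 + 1·5 + 2·2 + 6·2 = 2
t_81 = 5·2 + 4·3 + 1·2 + 2·5 + 6·2 = 4
t_82 = 5·4 + 4·2 + 1·3 + 2·2 + 6·5 = 2
t_83 = 5·2 + 4·4 + 1·2 + 2·3 + 6·2 = 4
t_84 = 5·4 + 4·2 + 1·4 + 2·2 + 6·3 = 5
t_85 = 5·5 + 4·4 + 1·2 + 2·4 + 6·2 = 0
t_86 = 5·0 + 4·5 + 1·4 + 2·2 + 6·4 = 3
t_87 = 5·3 + 4·0 + 1·5 + 2·4 + 6·2 = 5
t_88 = 5·5 + 4·3 + 1·0 + 2·5 + 6·4 = 1
t_89 = 5·1 + 4·5 + 1·3 + 2·0 + 6·5 = 2
t_90 = 5·2 + 4·1 + 1·5 + 2·3 + 6·0 = 4
t_91 = 5·4 + 4·2 + 1·1 + 2·5 + 6·3 = 1
t_92 = 5·1 + 4·4 + 1·2 + 2·1 + 6·5 = 6
t_93 = 5·6 + 4·1 + 1·4 + 2·2 + 6·1 = 6
t_94 = 5·6 + 4·6 + 1·1 + 2·4 + 6·2 = 5
t_95 = 5·5 + 4·6 + 1·6 + 2·1 + 6·4 = 4
t_96 = 5·4 + 4·5 + 1·6 + 2·6 + 6·1 = 1
t_97 = 5·1 + 4·4 + 1·5 + 2·6 + 6·6 = 4
t_98 = 5·4 + 4·1 + 1·4 + 2·5 + 6·6 = 4
t_99 = 5·4 + 4·4 + 1·1 + 2·4 + 6·5 = 5
t_100 = 5·5 + 4·4 + 1·4 + 2·1 + 6·4 = 1
t_101 = 5·1 + 4·5 + 1·4 + 2·4 + 6·1 = 1
t_102 = 5·1 + 4·1 + 1·5 + 2·4 + 6·4 = 4
t_103 = 5·4 + 4·1 + 1·1 + 2·5 + 6·4 = 3
t_104 = 5·3 + 4·4 + 1·1 + 2·1 + 6·5 = 1
t_105 = 5·1 + 4·3 + 1·4 + 2·1 + 6·1 = 1
t_106 = 5·1 + 4·1 + 1·3 + 2·4 + 6·1 = 5
t_107 = 5·5 + 4·1 + 1·1 + 2·3 + 6·4 = 4
t_108 = 5·4 + 4·5 + 1·1 + 2·1 + 6·3 = 5
t_109 = 5·5 + 4·4 + 1·5 + 2·1 + 6·1 = 5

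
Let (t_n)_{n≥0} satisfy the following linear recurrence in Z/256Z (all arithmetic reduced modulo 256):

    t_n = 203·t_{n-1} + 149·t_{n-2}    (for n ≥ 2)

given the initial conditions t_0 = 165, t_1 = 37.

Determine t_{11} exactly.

6

t_2 = 203·37 + 149·165 = 96
t_3 = 203·96 + 149·37 = 169
t_4 = 203·169 + 149·96 = 227
t_5 = 203·227 + 149·169 = 94
t_6 = 203·94 + 149·227 = 169
t_7 = 203·169 + 149·94 = 185
t_8 = 203·185 + 149·169 = 16
t_9 = 203·16 + 149·185 = 93
t_10 = 203·93 + 149·16 = 15
t_11 = 203·15 + 149·93 = 6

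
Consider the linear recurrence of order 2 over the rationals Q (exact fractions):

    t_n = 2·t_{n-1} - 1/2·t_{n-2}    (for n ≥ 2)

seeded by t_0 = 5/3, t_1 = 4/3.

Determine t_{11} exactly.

3431/16

t_2 = 2·4/3 + -1/2·5/3 = 11/6
t_3 = 2·11/6 + -1/2·4/3 = 3
t_4 = 2·3 + -1/2·11/6 = 61/12
t_5 = 2·61/12 + -1/2·3 = 26/3
t_6 = 2·26/3 + -1/2·61/12 = 355/24
t_7 = 2·355/24 + -1/2·26/3 = 101/4
t_8 = 2·101/4 + -1/2·355/24 = 2069/48
t_9 = 2·2069/48 + -1/2·101/4 = 883/12
t_10 = 2·883/12 + -1/2·2069/48 = 12059/96
t_11 = 2·12059/96 + -1/2·883/12 = 3431/16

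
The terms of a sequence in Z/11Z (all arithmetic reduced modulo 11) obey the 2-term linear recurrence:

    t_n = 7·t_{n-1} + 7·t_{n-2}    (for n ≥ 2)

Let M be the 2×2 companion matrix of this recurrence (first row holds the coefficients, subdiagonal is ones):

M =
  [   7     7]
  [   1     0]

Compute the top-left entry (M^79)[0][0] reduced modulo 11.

4

(M^79)[0][0] is the top entry after applying M 79 times to the unit state (1, 0). Equivalently it is h_{80} for the auxiliary sequence (h_n) obeying the same recurrence with h_1 = 1 and h_i = 0 for 0 ≤ i < 1:
h_2 = 7·1 + 7·0 = 7
h_3 = 7·7 + 7·1 = 1
h_4 = 7·1 + 7·7 = 1
h_5 = 7·1 + 7·1 = 3
h_6 = 7·3 + 7·1 = 6
h_7 = 7·6 + 7·3 = 8
h_8 = 7·8 + 7·6 = 10
h_9 = 7·10 + 7·8 = 5
h_10 = 7·5 + 7·10 = 6
h_11 = 7·6 + 7·5 = 0
h_12 = 7·0 + 7·6 = 9
h_13 = 7·9 + 7·0 = 8
h_14 = 7·8 + 7·9 = 9
h_15 = 7·9 + 7·8 = 9
h_16 = 7·9 + 7·9 = 5
h_17 = 7·5 + 7·9 = 10
h_18 = 7·10 + 7·5 = 6
h_19 = 7·6 + 7·10 = 2
h_20 = 7·2 + 7·6 = 1
h_21 = 7·1 + 7·2 = 10
h_22 = 7·10 + 7·1 = 0
h_23 = 7·0 + 7·10 = 4
h_24 = 7·4 + 7·0 = 6
h_25 = 7·6 + 7·4 = 4
h_26 = 7·4 + 7·6 = 4
h_27 = 7·4 + 7·4 = 1
h_28 = 7·1 + 7·4 = 2
h_29 = 7·2 + 7·1 = 10
h_30 = 7·10 + 7·2 = 7
h_31 = 7·7 + 7·10 = 9
h_32 = 7·9 + 7·7 = 2
h_33 = 7·2 + 7·9 = 0
h_34 = 7·0 + 7·2 = 3
h_35 = 7·3 + 7·0 = 10
h_36 = 7·10 + 7·3 = 3
h_37 = 7·3 + 7·10 = 3
h_38 = 7·3 + 7·3 = 9
h_39 = 7·9 + 7·3 = 7
h_40 = 7·7 + 7·9 = 2
h_41 = 7·2 + 7·7 = 8
h_42 = 7·8 + 7·2 = 4
h_43 = 7·4 + 7·8 = 7
h_44 = 7·7 + 7·4 = 0
h_45 = 7·0 + 7·7 = 5
h_46 = 7·5 + 7·0 = 2
h_47 = 7·2 + 7·5 = 5
h_48 = 7·5 + 7·2 = 5
h_49 = 7·5 + 7·5 = 4
h_50 = 7·4 + 7·5 = 8
h_51 = 7·8 + 7·4 = 7
h_52 = 7·7 + 7·8 = 6
h_53 = 7·6 + 7·7 = 3
h_54 = 7·3 + 7·6 = 8
h_55 = 7·8 + 7·3 = 0
h_56 = 7·0 + 7·8 = 1
h_57 = 7·1 + 7·0 = 7
h_58 = 7·7 + 7·1 = 1
h_59 = 7·1 + 7·7 = 1
h_60 = 7·1 + 7·1 = 3
h_61 = 7·3 + 7·1 = 6
h_62 = 7·6 + 7·3 = 8
h_63 = 7·8 + 7·6 = 10
h_64 = 7·10 + 7·8 = 5
h_65 = 7·5 + 7·10 = 6
h_66 = 7·6 + 7·5 = 0
h_67 = 7·0 + 7·6 = 9
h_68 = 7·9 + 7·0 = 8
h_69 = 7·8 + 7·9 = 9
h_70 = 7·9 + 7·8 = 9
h_71 = 7·9 + 7·9 = 5
h_72 = 7·5 + 7·9 = 10
h_73 = 7·10 + 7·5 = 6
h_74 = 7·6 + 7·10 = 2
h_75 = 7·2 + 7·6 = 1
h_76 = 7·1 + 7·2 = 10
h_77 = 7·10 + 7·1 = 0
h_78 = 7·0 + 7·10 = 4
h_79 = 7·4 + 7·0 = 6
h_80 = 7·6 + 7·4 = 4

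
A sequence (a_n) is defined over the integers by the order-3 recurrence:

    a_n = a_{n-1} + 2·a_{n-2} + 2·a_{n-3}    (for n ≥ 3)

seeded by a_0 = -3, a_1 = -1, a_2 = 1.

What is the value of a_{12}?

-6103

a_3 = 1·1 + 2·-1 + 2·-3 = -7
a_4 = 1·-7 + 2·1 + 2·-1 = -7
a_5 = 1·-7 + 2·-7 + 2·1 = -19
a_6 = 1·-19 + 2·-7 + 2·-7 = -47
a_7 = 1·-47 + 2·-19 + 2·-7 = -99
a_8 = 1·-99 + 2·-47 + 2·-19 = -231
a_9 = 1·-231 + 2·-99 + 2·-47 = -523
a_10 = 1·-523 + 2·-231 + 2·-99 = -1183
a_11 = 1·-1183 + 2·-523 + 2·-231 = -2691
a_12 = 1·-2691 + 2·-1183 + 2·-523 = -6103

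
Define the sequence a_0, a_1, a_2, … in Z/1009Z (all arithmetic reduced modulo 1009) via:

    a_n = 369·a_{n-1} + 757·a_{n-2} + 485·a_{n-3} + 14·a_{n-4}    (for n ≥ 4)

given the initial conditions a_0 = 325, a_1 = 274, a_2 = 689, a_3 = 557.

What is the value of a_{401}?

91

a_4 = 369·557 + 757·689 + 485·274 + 14·325 = 842
a_5 = 369·842 + 757·557 + 485·689 + 14·274 = 808
a_6 = 369·808 + 757·842 + 485·557 + 14·689 = 501
a_7 = 369·501 + 757·808 + 485·842 + 14·557 = 884
a_8 = 369·884 + 757·501 + 485·808 + 14·842 = 230
a_9 = 369·230 + 757·884 + 485·501 + 14·808 = 364
Continuing the recurrence:
  a_10 = 547;  a_11 = 962;  a_12 = 357;  a_13 = 278;  a_14 = 508;  a_15 = 300
  a_16 = 423;  a_17 = 816;  a_18 = 24;  a_19 = 471;  a_20 = 357;  a_21 = 790
  a_22 = 483;  a_23 = 473;  a_24 = 36;  a_25 = 161;  a_26 = 957;  a_27 = 646
  a_28 = 124;  a_29 = 249;  a_30 = 894;  a_31 = 325;  a_32 = 994;  a_33 = 527
  a_34 = 99;  a_35 = 893;  a_36 = 968;  a_37 = 884;  a_38 = 143;  a_39 = 200
  a_40 = 781;  a_41 = 676;  a_42 = 284;  a_43 = 212;  a_44 = 376;  a_45 = 454
  a_46 = 977;  a_47 = 590;  a_48 = 205;  a_49 = 539;  a_50 = 72;  a_51 = 443
  a_52 = 963;  a_53 = 630;  a_54 = 830;  a_55 = 232;  a_56 = 743;  a_57 = 484
  a_58 = 474;  a_59 = 833;  a_60 = 210;  a_61 = 313;  a_62 = 1006;  a_63 = 232
  a_64 = 967;  a_65 = 604;  a_66 = 860;  a_67 = 696;  a_68 = 495;  a_69 = 967
  a_70 = 499;  a_71 = 574;  a_72 = 979;  a_73 = 953;  a_74 = 851;  a_75 = 755
  a_76 = 239;  a_77 = 119;  a_78 = 550;  a_79 = 783;  a_80 = 507;  a_81 = 888
  a_82 = 125;  a_83 = 504;  a_84 = 980;  a_85 = 933;  a_86 = 447;  a_87 = 511
  a_88 = 307;  a_89 = 460;  a_90 = 382;  a_91 = 476;  a_92 = 42;  a_93 = 482
  a_94 = 891;  a_95 = 261;  a_96 = 190;  a_97 = 270;  a_98 = 108;  a_99 = 13
  a_100 = 201;  a_101 = 928;  a_102 = 933;  a_103 = 234;  a_104 = 415;  a_105 = 678
  a_106 = 733;  a_107 = 463;  a_108 = 918;  a_109 = 834;  a_110 = 455;  a_111 = 794
  a_112 = 358;  a_113 = 907;  a_114 = 257;  a_115 = 565;  a_116 = 381;  a_117 = 346
  a_118 = 531;  a_119 = 760;  a_120 = 928;  a_121 = 610;  a_122 = 1001;  a_123 = 339
  a_124 = 61;  a_125 = 263;  a_126 = 791;  a_127 = 621;  a_128 = 822;  a_129 = 382
  a_130 = 886;  a_131 = 346;  a_132 = 280;  a_133 = 163;  a_134 = 289;  a_135 = 373
  a_136 = 470;  a_137 = 910;  a_138 = 719;  a_139 = 769;  a_140 = 598;  a_141 = 873
  a_142 = 531;  a_143 = 273;  a_144 = 147;  a_145 = 936;  a_146 = 183;  a_147 = 609
  a_148 = 971;  a_149 = 963;  a_150 = 946;  a_151 = 639;  a_152 = 791;  a_153 = 770
  a_154 = 321;  a_155 = 164;  a_156 = 908;  a_157 = 85;  a_158 = 600;  a_159 = 932
  a_160 = 449;  a_161 = 18;  a_162 = 764;  a_163 = 666;  a_164 = 639;  a_165 = 845
  a_166 = 163;  a_167 = 970;  a_168 = 64;  a_169 = 222;  a_170 = 725;  a_171 = 924
  a_172 = 446;  a_173 = 912;  a_174 = 342;  a_175 = 504;  a_176 = 469;  a_177 = 693
  a_178 = 310;  a_179 = 727;  a_180 = 62;  a_181 = 735;  a_182 = 63;  a_183 = 364
  a_184 = 544;  a_185 = 521;  a_186 = 513;  a_187 = 25;  a_188 = 1008;  a_189 = 207
  a_190 = 87;  a_191 = 993;  a_192 = 914;  a_193 = 953;  a_194 = 770;  a_195 = 702
  a_196 = 184;  a_197 = 309;  a_198 = 168;  a_199 = 454;  a_200 = 156;  a_201 = 710
  a_202 = 251;  a_203 = 760;  a_204 = 700;  a_205 = 691;  a_206 = 679;  a_207 = 761
  a_208 = 586;  a_209 = 211;  a_210 = 24;  a_211 = 316;  a_212 = 124;  a_213 = 898
  a_214 = 669;  a_215 = 373;  a_216 = 697;  a_217 = 779;  a_218 = 387;  a_219 = 179
  a_220 = 932;  a_221 = 973;  a_222 = 480;  a_223 = 3;  a_224 = 851;  a_225 = 699
  a_226 = 195;  a_227 = 839;  a_228 = 935;  a_229 = 833;  a_230 = 109;  a_231 = 898
  a_232 = 563;  a_233 = 573;  a_234 = 99;  a_235 = 178;  a_236 = 614;  a_237 = 632
  a_238 = 720;  a_239 = 71;  a_240 = 453;  a_241 = 795;  a_242 = 725;  a_243 = 319
  a_244 = 12;  a_245 = 239;  a_246 = 809;  a_247 = 365;  a_248 = 486;  a_249 = 763
  a_250 = 330;  a_251 = 802;  a_252 = 381;  a_253 = 245;  a_254 = 527;  a_255 = 811
  a_256 = 22;  a_257 = 213;  a_258 = 545;  a_259 = 950;  a_260 = 1006;  a_261 = 566
  a_262 = 951;  a_263 = 170;  a_264 = 682;  a_265 = 938;  a_266 = 619;  a_267 = 287
  a_268 = 703;  a_269 = 975;  a_270 = 537;  a_271 = 780;  a_272 = 552;  a_273 = 721
  a_274 = 191;  a_275 = 942;  a_276 = 20;  a_277 = 868;  a_278 = 893;  a_279 = 481
  a_280 = 383;  a_281 = 223;  a_282 = 497;  a_283 = 842;  a_284 = 307;  a_285 = 979
  a_286 = 987;  a_287 = 703;  a_288 = 431;  a_289 = 54;  a_290 = 720;  a_291 = 755
  a_292 = 227;  a_293 = 290;  a_294 = 263;  a_295 = 345;  a_296 = 30;  a_297 = 250
  a_298 = 420;  a_299 = 370;  a_300 = 1;  a_301 = 312;  a_302 = 533;  a_303 = 620
  a_304 = 611;  a_305 = 131;  a_306 = 729;  a_307 = 180;  a_308 = 206;  a_309 = 615
  a_310 = 99;  a_311 = 125;  a_312 = 465;  a_313 = 964;  a_314 = 874;  a_315 = 117
  a_316 = 329;  a_317 = 587;  a_318 = 876;  a_319 = 526;  a_320 = 303;  a_321 = 661
  a_322 = 48;  a_323 = 414;  a_324 = 348;  a_325 = 114;  a_326 = 446;  a_327 = 659
  a_328 = 240;  a_329 = 147;  a_330 = 778;  a_331 = 316;  a_332 = 248;  a_333 = 785
  a_334 = 838;  a_335 = 0;  a_336 = 482;  a_337 = 977;  a_338 = 549;  a_339 = 455
  a_340 = 595;  a_341 = 409;  a_342 = 299;  a_343 = 517;  a_344 = 249;  a_345 = 339
  a_346 = 448;  a_347 = 33;  a_348 = 588;  a_349 = 848;  a_350 = 348;  a_351 = 576
  a_352 = 509;  a_353 = 332;  a_354 = 997;  a_355 = 352;  a_356 = 376;  a_357 = 436
  a_358 = 578;  a_359 = 106;  a_360 = 201;  a_361 = 921;  a_362 = 594;  a_363 = 298
  a_364 = 119;  a_365 = 396;  a_366 = 588;  a_367 = 474;  a_368 = 494;  a_369 = 412
  a_370 = 295;  a_371 = 16;  a_372 = 67;  a_373 = 22;  a_374 = 97;  a_375 = 410
  a_376 = 221;  a_377 = 357;  a_378 = 792;  a_379 = 401;  a_380 = 517;  a_381 = 573
  a_382 = 170;  a_383 = 136;  a_384 = 886;  a_385 = 723;  a_386 = 865;  a_387 = 536
  a_388 = 812;  a_389 = 911;  a_390 = 5;  a_391 = 49;  a_392 = 839;  a_393 = 641
  a_394 = 504;  a_395 = 193;  a_396 = 464;  a_397 = 646;  a_398 = 127;  a_399 = 823
a_400 = 369·823 + 757·127 + 485·646 + 14·464 = 215
a_401 = 369·215 + 757·823 + 485·127 + 14·646 = 91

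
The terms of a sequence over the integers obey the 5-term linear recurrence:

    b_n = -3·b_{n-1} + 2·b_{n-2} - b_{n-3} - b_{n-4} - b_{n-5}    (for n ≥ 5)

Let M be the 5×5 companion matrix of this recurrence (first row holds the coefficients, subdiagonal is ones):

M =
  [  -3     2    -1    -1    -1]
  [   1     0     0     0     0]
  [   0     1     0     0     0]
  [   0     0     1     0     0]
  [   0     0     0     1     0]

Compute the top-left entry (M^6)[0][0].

1883

(M^6)[0][0] is the top entry after applying M 6 times to the unit state (1, 0, 0, 0, 0). Equivalently it is h_{10} for the auxiliary sequence (h_n) obeying the same recurrence with h_4 = 1 and h_i = 0 for 0 ≤ i < 4:
h_5 = -3·1 + 2·0 + -1·0 + -1·0 + -1·0 = -3
h_6 = -3·-3 + 2·1 + -1·0 + -1·0 + -1·0 = 11
h_7 = -3·11 + 2·-3 + -1·1 + -1·0 + -1·0 = -40
h_8 = -3·-40 + 2·11 + -1·-3 + -1·1 + -1·0 = 144
h_9 = -3·144 + 2·-40 + -1·11 + -1·-3 + -1·1 = -521
h_10 = -3·-521 + 2·144 + -1·-40 + -1·11 + -1·-3 = 1883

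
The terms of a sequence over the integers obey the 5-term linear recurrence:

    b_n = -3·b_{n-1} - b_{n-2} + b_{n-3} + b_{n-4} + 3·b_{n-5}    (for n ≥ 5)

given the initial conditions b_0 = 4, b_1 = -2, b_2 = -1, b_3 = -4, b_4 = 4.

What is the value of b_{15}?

74856

b_5 = -3·4 + -1·-4 + 1·-1 + 1·-2 + 3·4 = 1
b_6 = -3·1 + -1·4 + 1·-4 + 1·-1 + 3·-2 = -18
b_7 = -3·-18 + -1·1 + 1·4 + 1·-4 + 3·-1 = 50
b_8 = -3·50 + -1·-18 + 1·1 + 1·4 + 3·-4 = -139
b_9 = -3·-139 + -1·50 + 1·-18 + 1·1 + 3·4 = 362
b_10 = -3·362 + -1·-139 + 1·50 + 1·-18 + 3·1 = -912
b_11 = -3·-912 + -1·362 + 1·-139 + 1·50 + 3·-18 = 2231
b_12 = -3·2231 + -1·-912 + 1·362 + 1·-139 + 3·50 = -5408
b_13 = -3·-5408 + -1·2231 + 1·-912 + 1·362 + 3·-139 = 13026
b_14 = -3·13026 + -1·-5408 + 1·2231 + 1·-912 + 3·362 = -31265
b_15 = -3·-31265 + -1·13026 + 1·-5408 + 1·2231 + 3·-912 = 74856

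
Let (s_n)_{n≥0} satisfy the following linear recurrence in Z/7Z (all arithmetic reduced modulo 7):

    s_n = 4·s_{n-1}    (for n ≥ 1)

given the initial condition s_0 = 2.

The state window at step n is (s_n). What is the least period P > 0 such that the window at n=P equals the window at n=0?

3

n=0: window = (2)
n=1: window = (1)
n=2: window = (4)
n=3: window = (2)
window at n=3 equals window at n=0 → period = 3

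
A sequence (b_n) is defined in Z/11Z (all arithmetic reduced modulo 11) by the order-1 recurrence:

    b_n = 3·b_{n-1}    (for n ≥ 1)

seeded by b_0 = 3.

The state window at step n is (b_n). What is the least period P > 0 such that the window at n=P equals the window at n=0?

5

n=0: window = (3)
n=1: window = (9)
n=2: window = (5)
n=3: window = (4)
n=4: window = (1)
n=5: window = (3)
window at n=5 equals window at n=0 → period = 5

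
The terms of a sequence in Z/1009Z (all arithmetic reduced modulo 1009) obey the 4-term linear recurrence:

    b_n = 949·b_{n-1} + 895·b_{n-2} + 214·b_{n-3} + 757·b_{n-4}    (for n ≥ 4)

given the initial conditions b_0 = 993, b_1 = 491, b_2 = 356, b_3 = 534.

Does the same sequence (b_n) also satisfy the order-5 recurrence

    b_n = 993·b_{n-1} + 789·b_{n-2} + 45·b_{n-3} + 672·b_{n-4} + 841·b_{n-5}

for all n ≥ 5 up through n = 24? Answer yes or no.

no

Terms b_0..b_24: 993, 491, 356, 534, 158, 149, 639, 313, 335, 29, 221, 464, 931, 851, 427, 32, 831, 1002, 676, 856, 699, 850, 199, 600, 543
n=5: candidate gives 618, actual b_5 = 149 ✗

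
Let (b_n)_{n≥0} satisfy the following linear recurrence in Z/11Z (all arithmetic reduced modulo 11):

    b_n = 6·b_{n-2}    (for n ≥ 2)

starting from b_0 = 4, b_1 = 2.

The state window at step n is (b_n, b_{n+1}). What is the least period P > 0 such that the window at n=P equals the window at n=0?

20

n=0: window = (4, 2)
n=1: window = (2, 2)
n=2: window = (2, 1)
n=3: window = (1, 1)
n=4: window = (1, 6)
n=5: window = (6, 6)
n=6: window = (6, 3)
n=7: window = (3, 3)
n=8: window = (3, 7)
n=9: window = (7, 7)
n=10: window = (7, 9)
n=11: window = (9, 9)
n=12: window = (9, 10)
n=13: window = (10, 10)
n=14: window = (10, 5)
n=15: window = (5, 5)
n=16: window = (5, 8)
n=17: window = (8, 8)
n=18: window = (8, 4)
n=19: window = (4, 4)
n=20: window = (4, 2)
window at n=20 equals window at n=0 → period = 20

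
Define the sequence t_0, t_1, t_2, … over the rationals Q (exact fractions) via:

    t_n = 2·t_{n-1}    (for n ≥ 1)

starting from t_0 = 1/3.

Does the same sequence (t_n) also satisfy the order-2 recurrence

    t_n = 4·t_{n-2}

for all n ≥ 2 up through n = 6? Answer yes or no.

Terms t_0..t_6: 1/3, 2/3, 4/3, 8/3, 16/3, 32/3, 64/3
n=2: candidate gives 4/3, actual t_2 = 4/3 ✓
n=3: candidate gives 8/3, actual t_3 = 8/3 ✓
n=4: candidate gives 16/3, actual t_4 = 16/3 ✓
n=5: candidate gives 32/3, actual t_5 = 32/3 ✓
n=6: candidate gives 64/3, actual t_6 = 64/3 ✓

yes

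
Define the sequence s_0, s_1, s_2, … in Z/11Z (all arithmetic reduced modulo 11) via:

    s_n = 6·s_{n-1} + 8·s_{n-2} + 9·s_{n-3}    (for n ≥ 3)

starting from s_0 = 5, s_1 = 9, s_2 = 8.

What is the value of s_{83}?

s_3 = 6·8 + 8·9 + 9·5 = 0
s_4 = 6·0 + 8·8 + 9·9 = 2
s_5 = 6·2 + 8·0 + 9·8 = 7
s_6 = 6·7 + 8·2 + 9·0 = 3
s_7 = 6·3 + 8·7 + 9·2 = 4
s_8 = 6·4 + 8·3 + 9·7 = 1
s_9 = 6·1 + 8·4 + 9·3 = 10
s_10 = 6·10 + 8·1 + 9·4 = 5
s_11 = 6·5 + 8·10 + 9·1 = 9
s_12 = 6·9 + 8·5 + 9·10 = 8
(s_10, s_11, s_12) = (5, 9, 8) = (s_0, s_1, s_2), so the sequence has period 10.
83 ≡ 3 (mod 10), hence s_83 = s_3 = 0.

0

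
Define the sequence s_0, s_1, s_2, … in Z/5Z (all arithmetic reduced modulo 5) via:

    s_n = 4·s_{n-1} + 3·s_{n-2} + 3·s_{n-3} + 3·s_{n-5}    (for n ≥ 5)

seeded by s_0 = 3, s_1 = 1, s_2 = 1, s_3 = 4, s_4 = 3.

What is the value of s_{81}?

s_5 = 4·3 + 3·4 + 3·1 + 0·1 + 3·3 = 1
s_6 = 4·1 + 3·3 + 3·4 + 0·1 + 3·1 = 3
s_7 = 4·3 + 3·1 + 3·3 + 0·4 + 3·1 = 2
s_8 = 4·2 + 3·3 + 3·1 + 0·3 + 3·4 = 2
s_9 = 4·2 + 3·2 + 3·3 + 0·1 + 3·3 = 2
s_10 = 4·2 + 3·2 + 3·2 + 0·3 + 3·1 = 3
s_11 = 4·3 + 3·2 + 3·2 + 0·2 + 3·3 = 3
s_12 = 4·3 + 3·3 + 3·2 + 0·2 + 3·2 = 3
s_13 = 4·3 + 3·3 + 3·3 + 0·2 + 3·2 = 1
s_14 = 4·1 + 3·3 + 3·3 + 0·3 + 3·2 = 3
s_15 = 4·3 + 3·1 + 3·3 + 0·3 + 3·3 = 3
s_16 = 4·3 + 3·3 + 3·1 + 0·3 + 3·3 = 3
s_17 = 4·3 + 3·3 + 3·3 + 0·1 + 3·3 = 4
s_18 = 4·4 + 3·3 + 3·3 + 0·3 + 3·1 = 2
s_19 = 4·2 + 3·4 + 3·3 + 0·3 + 3·3 = 3
s_20 = 4·3 + 3·2 + 3·4 + 0·3 + 3·3 = 4
s_21 = 4·4 + 3·3 + 3·2 + 0·4 + 3·3 = 0
s_22 = 4·0 + 3·4 + 3·3 + 0·2 + 3·4 = 3
s_23 = 4·3 + 3·0 + 3·4 + 0·3 + 3·2 = 0
s_24 = 4·0 + 3·3 + 3·0 + 0·4 + 3·3 = 3
s_25 = 4·3 + 3·0 + 3·3 + 0·0 + 3·4 = 3
s_26 = 4·3 + 3·3 + 3·0 + 0·3 + 3·0 = 1
s_27 = 4·1 + 3·3 + 3·3 + 0·0 + 3·3 = 1
s_28 = 4·1 + 3·1 + 3·3 + 0·3 + 3·0 = 1
s_29 = 4·1 + 3·1 + 3·1 + 0·3 + 3·3 = 4
s_30 = 4·4 + 3·1 + 3·1 + 0·1 + 3·3 = 1
s_31 = 4·1 + 3·4 + 3·1 + 0·1 + 3·1 = 2
s_32 = 4·2 + 3·1 + 3·4 + 0·1 + 3·1 = 1
s_33 = 4·1 + 3·2 + 3·1 + 0·4 + 3·1 = 1
s_34 = 4·1 + 3·1 + 3·2 + 0·1 + 3·4 = 0
s_35 = 4·0 + 3·1 + 3·1 + 0·2 + 3·1 = 4
s_36 = 4·4 + 3·0 + 3·1 + 0·1 + 3·2 = 0
s_37 = 4·0 + 3·4 + 3·0 + 0·1 + 3·1 = 0
s_38 = 4·0 + 3·0 + 3·4 + 0·0 + 3·1 = 0
s_39 = 4·0 + 3·0 + 3·0 + 0·4 + 3·0 = 0
s_40 = 4·0 + 3·0 + 3·0 + 0·0 + 3·4 = 2
s_41 = 4·2 + 3·0 + 3·0 + 0·0 + 3·0 = 3
s_42 = 4·3 + 3·2 + 3·0 + 0·0 + 3·0 = 3
s_43 = 4·3 + 3·3 + 3·2 + 0·0 + 3·0 = 2
s_44 = 4·2 + 3·3 + 3·3 + 0·2 + 3·0 = 1
s_45 = 4·1 + 3·2 + 3·3 + 0·3 + 3·2 = 0
s_46 = 4·0 + 3·1 + 3·2 + 0·3 + 3·3 = 3
s_47 = 4·3 + 3·0 + 3·1 + 0·2 + 3·3 = 4
s_48 = 4·4 + 3·3 + 3·0 + 0·1 + 3·2 = 1
s_49 = 4·1 + 3·4 + 3·3 + 0·0 + 3·1 = 3
s_50 = 4·3 + 3·1 + 3·4 + 0·3 + 3·0 = 2
s_51 = 4·2 + 3·3 + 3·1 + 0·4 + 3·3 = 4
s_52 = 4·4 + 3·2 + 3·3 + 0·1 + 3·4 = 3
s_53 = 4·3 + 3·4 + 3·2 + 0·3 + 3·1 = 3
s_54 = 4·3 + 3·3 + 3·4 + 0·2 + 3·3 = 2
s_55 = 4·2 + 3·3 + 3·3 + 0·4 + 3·2 = 2
s_56 = 4·2 + 3·2 + 3·3 + 0·3 + 3·4 = 0
s_57 = 4·0 + 3·2 + 3·2 + 0·3 + 3·3 = 1
s_58 = 4·1 + 3·0 + 3·2 + 0·2 + 3·3 = 4
s_59 = 4·4 + 3·1 + 3·0 + 0·2 + 3·2 = 0
s_60 = 4·0 + 3·4 + 3·1 + 0·0 + 3·2 = 1
s_61 = 4·1 + 3·0 + 3·4 + 0·1 + 3·0 = 1
s_62 = 4·1 + 3·1 + 3·0 + 0·4 + 3·1 = 0
s_63 = 4·0 + 3·1 + 3·1 + 0·0 + 3·4 = 3
s_64 = 4·3 + 3·0 + 3·1 + 0·1 + 3·0 = 0
s_65 = 4·0 + 3·3 + 3·0 + 0·1 + 3·1 = 2
s_66 = 4·2 + 3·0 + 3·3 + 0·0 + 3·1 = 0
s_67 = 4·0 + 3·2 + 3·0 + 0·3 + 3·0 = 1
s_68 = 4·1 + 3·0 + 3·2 + 0·0 + 3·3 = 4
s_69 = 4·4 + 3·1 + 3·0 + 0·2 + 3·0 = 4
s_70 = 4·4 + 3·4 + 3·1 + 0·0 + 3·2 = 2
s_71 = 4·2 + 3·4 + 3·4 + 0·1 + 3·0 = 2
s_72 = 4·2 + 3·2 + 3·4 + 0·4 + 3·1 = 4
s_73 = 4·4 + 3·2 + 3·2 + 0·4 + 3·4 = 0
s_74 = 4·0 + 3·4 + 3·2 + 0·2 + 3·4 = 0
s_75 = 4·0 + 3·0 + 3·4 + 0·2 + 3·2 = 3
s_76 = 4·3 + 3·0 + 3·0 + 0·4 + 3·2 = 3
s_77 = 4·3 + 3·3 + 3·0 + 0·0 + 3·4 = 3
s_78 = 4·3 + 3·3 + 3·3 + 0·0 + 3·0 = 0
s_79 = 4·0 + 3·3 + 3·3 + 0·3 + 3·0 = 3
s_80 = 4·3 + 3·0 + 3·3 + 0·3 + 3·3 = 0
s_81 = 4·0 + 3·3 + 3·0 + 0·3 + 3·3 = 3

3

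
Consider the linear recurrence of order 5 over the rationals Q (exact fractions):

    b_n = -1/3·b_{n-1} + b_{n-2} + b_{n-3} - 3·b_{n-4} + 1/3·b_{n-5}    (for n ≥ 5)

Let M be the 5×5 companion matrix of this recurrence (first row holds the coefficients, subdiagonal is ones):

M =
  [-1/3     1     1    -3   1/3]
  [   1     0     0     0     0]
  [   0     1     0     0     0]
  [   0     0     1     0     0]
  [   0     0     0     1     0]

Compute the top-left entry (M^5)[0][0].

(M^5)[0][0] is the top entry after applying M 5 times to the unit state (1, 0, 0, 0, 0). Equivalently it is h_{9} for the auxiliary sequence (h_n) obeying the same recurrence with h_4 = 1 and h_i = 0 for 0 ≤ i < 4:
h_5 = -1/3·1 + 1·0 + 1·0 + -3·0 + 1/3·0 = -1/3
h_6 = -1/3·-1/3 + 1·1 + 1·0 + -3·0 + 1/3·0 = 10/9
h_7 = -1/3·10/9 + 1·-1/3 + 1·1 + -3·0 + 1/3·0 = 8/27
h_8 = -1/3·8/27 + 1·10/9 + 1·-1/3 + -3·1 + 1/3·0 = -188/81
h_9 = -1/3·-188/81 + 1·8/27 + 1·10/9 + -3·-1/3 + 1/3·1 = 854/243

854/243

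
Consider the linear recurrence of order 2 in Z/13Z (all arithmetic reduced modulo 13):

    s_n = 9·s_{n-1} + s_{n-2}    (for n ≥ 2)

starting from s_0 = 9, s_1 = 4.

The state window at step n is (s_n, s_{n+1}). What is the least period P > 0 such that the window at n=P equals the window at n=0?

28

n=0: window = (9, 4)
n=1: window = (4, 6)
n=2: window = (6, 6)
n=3: window = (6, 8)
n=4: window = (8, 0)
n=5: window = (0, 8)
n=6: window = (8, 7)
n=7: window = (7, 6)
n=8: window = (6, 9)
n=9: window = (9, 9)
n=10: window = (9, 12)
n=11: window = (12, 0)
n=12: window = (0, 12)
n=13: window = (12, 4)
n=14: window = (4, 9)
n=15: window = (9, 7)
n=16: window = (7, 7)
n=17: window = (7, 5)
n=18: window = (5, 0)
n=19: window = (0, 5)
n=20: window = (5, 6)
n=21: window = (6, 7)
n=22: window = (7, 4)
n=23: window = (4, 4)
n=24: window = (4, 1)
n=25: window = (1, 0)
n=26: window = (0, 1)
n=27: window = (1, 9)
n=28: window = (9, 4)
window at n=28 equals window at n=0 → period = 28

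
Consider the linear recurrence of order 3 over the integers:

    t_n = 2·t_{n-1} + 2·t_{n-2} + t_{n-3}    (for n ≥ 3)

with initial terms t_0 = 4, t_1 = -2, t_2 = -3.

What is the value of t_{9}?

-3542

t_3 = 2·-3 + 2·-2 + 1·4 = -6
t_4 = 2·-6 + 2·-3 + 1·-2 = -20
t_5 = 2·-20 + 2·-6 + 1·-3 = -55
t_6 = 2·-55 + 2·-20 + 1·-6 = -156
t_7 = 2·-156 + 2·-55 + 1·-20 = -442
t_8 = 2·-442 + 2·-156 + 1·-55 = -1251
t_9 = 2·-1251 + 2·-442 + 1·-156 = -3542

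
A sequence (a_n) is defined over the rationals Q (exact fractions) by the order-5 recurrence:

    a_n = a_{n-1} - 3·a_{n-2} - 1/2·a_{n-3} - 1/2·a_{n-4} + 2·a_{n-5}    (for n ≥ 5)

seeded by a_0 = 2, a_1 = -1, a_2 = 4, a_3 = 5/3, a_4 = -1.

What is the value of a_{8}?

413/12

a_5 = 1·-1 + -3·5/3 + -1/2·4 + -1/2·-1 + 2·2 = -7/2
a_6 = 1·-7/2 + -3·-1 + -1/2·5/3 + -1/2·4 + 2·-1 = -16/3
a_7 = 1·-16/3 + -3·-7/2 + -1/2·-1 + -1/2·5/3 + 2·4 = 77/6
a_8 = 1·77/6 + -3·-16/3 + -1/2·-7/2 + -1/2·-1 + 2·5/3 = 413/12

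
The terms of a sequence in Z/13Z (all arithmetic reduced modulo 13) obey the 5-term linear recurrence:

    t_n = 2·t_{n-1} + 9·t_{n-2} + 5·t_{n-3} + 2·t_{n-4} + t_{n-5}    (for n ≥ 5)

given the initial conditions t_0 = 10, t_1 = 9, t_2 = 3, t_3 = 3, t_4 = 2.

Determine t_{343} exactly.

2

t_5 = 2·2 + 9·3 + 5·3 + 2·9 + 1·10 = 9
t_6 = 2·9 + 9·2 + 5·3 + 2·3 + 1·9 = 1
t_7 = 2·1 + 9·9 + 5·2 + 2·3 + 1·3 = 11
t_8 = 2·11 + 9·1 + 5·9 + 2·2 + 1·3 = 5
t_9 = 2·5 + 9·11 + 5·1 + 2·9 + 1·2 = 4
t_10 = 2·4 + 9·5 + 5·11 + 2·1 + 1·9 = 2
Continuing the recurrence:
  t_11 = 10;  t_12 = 1;  t_13 = 11;  t_14 = 11;  t_15 = 5;  t_16 = 7
  t_17 = 7;  t_18 = 5;  t_19 = 12;  t_20 = 6;  t_21 = 10;  t_22 = 8
  t_23 = 9;  t_24 = 8;  t_25 = 7;  t_26 = 1;  t_27 = 1;  t_28 = 6
  t_29 = 9;  t_30 = 8;  t_31 = 0;  t_32 = 0;  t_33 = 12;  t_34 = 10
  t_35 = 6;  t_36 = 6;  t_37 = 10;  t_38 = 6;  t_39 = 11;  t_40 = 1
  t_41 = 1;  t_42 = 10;  t_43 = 10;  t_44 = 11;  t_45 = 9;  t_46 = 6
  t_47 = 9;  t_48 = 6;  t_49 = 9;  t_50 = 8;  t_51 = 8;  t_52 = 11
  t_53 = 2;  t_54 = 12;  t_55 = 4;  t_56 = 0;  t_57 = 7;  t_58 = 8
  t_59 = 8;  t_60 = 10;  t_61 = 3;  t_62 = 3;  t_63 = 3;  t_64 = 11
  t_65 = 2;  t_66 = 10;  t_67 = 11;  t_68 = 4;  t_69 = 3;  t_70 = 2
  t_71 = 5;  t_72 = 10;  t_73 = 7;  t_74 = 6;  t_75 = 7;  t_76 = 11
  t_77 = 9;  t_78 = 2;  t_79 = 4;  t_80 = 9;  t_81 = 2;  t_82 = 1
  t_83 = 10;  t_84 = 9;  t_85 = 9;  t_86 = 10;  t_87 = 11;  t_88 = 3
  t_89 = 0;  t_90 = 7;  t_91 = 9;  t_92 = 7;  t_93 = 3;  t_94 = 11
  t_95 = 5;  t_96 = 4;  t_97 = 4;  t_98 = 3;  t_99 = 5;  t_100 = 5
  t_101 = 4;  t_102 = 10;  t_103 = 3;  t_104 = 1;  t_105 = 1;  t_106 = 11
  t_107 = 0;  t_108 = 5;  t_109 = 3;  t_110 = 9;  t_111 = 3;  t_112 = 8
  t_113 = 8;  t_114 = 7;  t_115 = 11;  t_116 = 1;  t_117 = 4;  t_118 = 3
  t_119 = 11;  t_120 = 4;  t_121 = 1;  t_122 = 12;  t_123 = 0;  t_124 = 2
  t_125 = 5;  t_126 = 1;  t_127 = 4;  t_128 = 7;  t_129 = 2;  t_130 = 3
  t_131 = 3;  t_132 = 9;  t_133 = 6;  t_134 = 12;  t_135 = 2;  t_136 = 7
  t_137 = 9;  t_138 = 4;  t_139 = 10;  t_140 = 0;  t_141 = 5;  t_142 = 12
  t_143 = 2;  t_144 = 4;  t_145 = 5;  t_146 = 7;  t_147 = 4;  t_148 = 2
  t_149 = 11;  t_150 = 1;  t_151 = 9;  t_152 = 12;  t_153 = 4;  t_154 = 5
  t_155 = 8;  t_156 = 10;  t_157 = 7;  t_158 = 2;  t_159 = 8;  t_160 = 6
  t_161 = 1;  t_162 = 3;  t_163 = 11;  t_164 = 9;  t_165 = 10;  t_166 = 7
  t_167 = 5;  t_168 = 9;  t_169 = 10;  t_170 = 7;  t_171 = 10;  t_172 = 0
  t_173 = 11;  t_174 = 5;  t_175 = 6;  t_176 = 5;  t_177 = 7;  t_178 = 6
  t_179 = 0;  t_180 = 1;  t_181 = 12;  t_182 = 0;  t_183 = 2;  t_184 = 1
  t_185 = 6;  t_186 = 4;  t_187 = 6;  t_188 = 4;  t_189 = 4;  t_190 = 10
  t_191 = 1;  t_192 = 9;  t_193 = 11;  t_194 = 2;  t_195 = 4;  t_196 = 9
  t_197 = 4;  t_198 = 7;  t_199 = 1;  t_200 = 3;  t_201 = 2;  t_202 = 2
  t_203 = 7;  t_204 = 10;  t_205 = 9;  t_206 = 6;  t_207 = 3;  t_208 = 2
  t_209 = 11;  t_210 = 11;  t_211 = 0;  t_212 = 5;  t_213 = 11;  t_214 = 9
  t_215 = 10;  t_216 = 10;  t_217 = 0;  t_218 = 0;  t_219 = 1;  t_220 = 6
  t_221 = 5;  t_222 = 4;  t_223 = 7;  t_224 = 10;  t_225 = 2;  t_226 = 12
  t_227 = 6;  t_228 = 1;  t_229 = 0;  t_230 = 0;  t_231 = 3;  t_232 = 1
  t_233 = 4;  t_234 = 6;  t_235 = 7;  t_236 = 2;  t_237 = 2;  t_238 = 8
  t_239 = 12;  t_240 = 0;  t_241 = 11;  t_242 = 9;  t_243 = 6;  t_244 = 4
  t_245 = 12;  t_246 = 2;  t_247 = 10;  t_248 = 8;  t_249 = 1;  t_250 = 10
  t_251 = 0;  t_252 = 4;  t_253 = 3;  t_254 = 11;  t_255 = 1;  t_256 = 7
  t_257 = 10;  t_258 = 9;  t_259 = 0;  t_260 = 3;  t_261 = 0;  t_262 = 3
  t_263 = 4;  t_264 = 2;  t_265 = 6;  t_266 = 4;  t_267 = 5;  t_268 = 6
  t_269 = 0;  t_270 = 2;  t_271 = 9;  t_272 = 1;  t_273 = 8;  t_274 = 9
  t_275 = 11;  t_276 = 11;  t_277 = 1;  t_278 = 0;  t_279 = 4;  t_280 = 7
  t_281 = 11;  t_282 = 2;  t_283 = 3;  t_284 = 6;  t_285 = 0;  t_286 = 6
  t_287 = 11;  t_288 = 0;  t_289 = 5;  t_290 = 12;  t_291 = 6;  t_292 = 0
  t_293 = 7;  t_294 = 8;  t_295 = 12;  t_296 = 7;  t_297 = 7;  t_298 = 4
  t_299 = 8;  t_300 = 9;  t_301 = 1;  t_302 = 8;  t_303 = 12;  t_304 = 10
  t_305 = 10;  t_306 = 5;  t_307 = 0;  t_308 = 10;  t_309 = 10;  t_310 = 0
  t_311 = 2;  t_312 = 9;  t_313 = 1;  t_314 = 12;  t_315 = 4;  t_316 = 11
  t_317 = 12;  t_318 = 12;  t_319 = 12;  t_320 = 10;  t_321 = 2;  t_322 = 8
  t_323 = 3;  t_324 = 3;  t_325 = 9;  t_326 = 0;  t_327 = 6;  t_328 = 1
  t_329 = 12;  t_330 = 7;  t_331 = 9;  t_332 = 6;  t_333 = 10;  t_334 = 2
  t_335 = 6;  t_336 = 10;  t_337 = 6;  t_338 = 3;  t_339 = 7;  t_340 = 6
  t_341 = 8
t_342 = 2·8 + 9·6 + 5·7 + 2·3 + 1·6 = 0
t_343 = 2·0 + 9·8 + 5·6 + 2·7 + 1·3 = 2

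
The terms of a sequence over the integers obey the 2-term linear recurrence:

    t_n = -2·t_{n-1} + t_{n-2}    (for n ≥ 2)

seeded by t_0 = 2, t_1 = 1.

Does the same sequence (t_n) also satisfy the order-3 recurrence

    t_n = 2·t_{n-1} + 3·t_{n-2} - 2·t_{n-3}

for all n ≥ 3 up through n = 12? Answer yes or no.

no

Terms t_0..t_12: 2, 1, 0, 1, -2, 5, -12, 29, -70, 169, -408, 985, -2378
n=3: candidate gives -1, actual t_3 = 1 ✗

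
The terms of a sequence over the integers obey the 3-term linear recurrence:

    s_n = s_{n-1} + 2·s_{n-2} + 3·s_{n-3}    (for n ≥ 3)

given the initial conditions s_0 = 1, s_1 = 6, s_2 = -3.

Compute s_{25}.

1568330616

s_3 = 1·-3 + 2·6 + 3·1 = 12
s_4 = 1·12 + 2·-3 + 3·6 = 24
s_5 = 1·24 + 2·12 + 3·-3 = 39
s_6 = 1·39 + 2·24 + 3·12 = 123
s_7 = 1·123 + 2·39 + 3·24 = 273
s_8 = 1·273 + 2·123 + 3·39 = 636
s_9 = 1·636 + 2·273 + 3·123 = 1551
s_10 = 1·1551 + 2·636 + 3·273 = 3642
s_11 = 1·3642 + 2·1551 + 3·636 = 8652
s_12 = 1·8652 + 2·3642 + 3·1551 = 20589
s_13 = 1·20589 + 2·8652 + 3·3642 = 48819
s_14 = 1·48819 + 2·20589 + 3·8652 = 115953
s_15 = 1·115953 + 2·48819 + 3·20589 = 275358
s_16 = 1·275358 + 2·115953 + 3·48819 = 653721
s_17 = 1·653721 + 2·275358 + 3·115953 = 1552296
s_18 = 1·1552296 + 2·653721 + 3·275358 = 3685812
s_19 = 1·3685812 + 2·1552296 + 3·653721 = 8751567
s_20 = 1·8751567 + 2·3685812 + 3·1552296 = 20780079
s_21 = 1·20780079 + 2·8751567 + 3·3685812 = 49340649
s_22 = 1·49340649 + 2·20780079 + 3·8751567 = 117155508
s_23 = 1·117155508 + 2·49340649 + 3·20780079 = 278177043
s_24 = 1·278177043 + 2·117155508 + 3·49340649 = 660510006
s_25 = 1·660510006 + 2·278177043 + 3·117155508 = 1568330616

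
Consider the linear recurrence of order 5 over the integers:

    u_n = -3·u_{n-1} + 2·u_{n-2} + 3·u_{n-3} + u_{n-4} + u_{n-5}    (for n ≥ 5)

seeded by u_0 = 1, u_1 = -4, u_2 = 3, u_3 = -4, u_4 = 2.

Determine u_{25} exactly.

u_5 = -3·2 + 2·-4 + 3·3 + 1·-4 + 1·1 = -8
u_6 = -3·-8 + 2·2 + 3·-4 + 1·3 + 1·-4 = 15
u_7 = -3·15 + 2·-8 + 3·2 + 1·-4 + 1·3 = -56
u_8 = -3·-56 + 2·15 + 3·-8 + 1·2 + 1·-4 = 172
u_9 = -3·172 + 2·-56 + 3·15 + 1·-8 + 1·2 = -589
u_10 = -3·-589 + 2·172 + 3·-56 + 1·15 + 1·-8 = 1950
u_11 = -3·1950 + 2·-589 + 3·172 + 1·-56 + 1·15 = -6553
u_12 = -3·-6553 + 2·1950 + 3·-589 + 1·172 + 1·-56 = 21908
u_13 = -3·21908 + 2·-6553 + 3·1950 + 1·-589 + 1·172 = -73397
u_14 = -3·-73397 + 2·21908 + 3·-6553 + 1·1950 + 1·-589 = 245709
u_15 = -3·245709 + 2·-73397 + 3·21908 + 1·-6553 + 1·1950 = -822800
u_16 = -3·-822800 + 2·245709 + 3·-73397 + 1·21908 + 1·-6553 = 2754982
u_17 = -3·2754982 + 2·-822800 + 3·245709 + 1·-73397 + 1·21908 = -9224908
u_18 = -3·-9224908 + 2·2754982 + 3·-822800 + 1·245709 + 1·-73397 = 30888600
u_19 = -3·30888600 + 2·-9224908 + 3·2754982 + 1·-822800 + 1·245709 = -103427761
u_20 = -3·-103427761 + 2·30888600 + 3·-9224908 + 1·2754982 + 1·-822800 = 346317941
u_21 = -3·346317941 + 2·-103427761 + 3·30888600 + 1·-9224908 + 1·2754982 = -1159613471
u_22 = -3·-1159613471 + 2·346317941 + 3·-103427761 + 1·30888600 + 1·-9224908 = 3882856704
u_23 = -3·3882856704 + 2·-1159613471 + 3·346317941 + 1·-103427761 + 1·30888600 = -13001382392
u_24 = -3·-13001382392 + 2·3882856704 + 3·-1159613471 + 1·346317941 + 1·-103427761 = 43533910351
u_25 = -3·43533910351 + 2·-13001382392 + 3·3882856704 + 1·-1159613471 + 1·346317941 = -145769221255

-145769221255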